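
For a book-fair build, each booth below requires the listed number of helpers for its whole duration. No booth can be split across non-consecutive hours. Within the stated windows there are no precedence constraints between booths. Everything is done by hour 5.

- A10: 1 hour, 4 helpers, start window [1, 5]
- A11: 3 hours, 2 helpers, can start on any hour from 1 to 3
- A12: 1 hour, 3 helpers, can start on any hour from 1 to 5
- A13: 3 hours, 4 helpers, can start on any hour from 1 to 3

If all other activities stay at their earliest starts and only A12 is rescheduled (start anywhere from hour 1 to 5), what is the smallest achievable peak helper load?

10

A12@1: h1:13  h2:6  h3:6  h4:0  h5:0 → peak 13
A12@2: h1:10  h2:9  h3:6  h4:0  h5:0 → peak 10
A12@3: h1:10  h2:6  h3:9  h4:0  h5:0 → peak 10
A12@4: h1:10  h2:6  h3:6  h4:3  h5:0 → peak 10
A12@5: h1:10  h2:6  h3:6  h4:0  h5:3 → peak 10
Best is A12@2, peak 10.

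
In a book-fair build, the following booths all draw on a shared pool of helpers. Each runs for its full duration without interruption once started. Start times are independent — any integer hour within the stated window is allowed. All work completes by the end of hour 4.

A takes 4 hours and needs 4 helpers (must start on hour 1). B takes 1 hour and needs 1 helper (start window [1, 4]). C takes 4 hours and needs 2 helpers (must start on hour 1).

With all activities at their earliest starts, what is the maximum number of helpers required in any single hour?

Early-start schedule: A@1, B@1, C@1.
Load per hour: hour 1: 7, hour 2: 6, hour 3: 6, hour 4: 6.
Peak is 7.

7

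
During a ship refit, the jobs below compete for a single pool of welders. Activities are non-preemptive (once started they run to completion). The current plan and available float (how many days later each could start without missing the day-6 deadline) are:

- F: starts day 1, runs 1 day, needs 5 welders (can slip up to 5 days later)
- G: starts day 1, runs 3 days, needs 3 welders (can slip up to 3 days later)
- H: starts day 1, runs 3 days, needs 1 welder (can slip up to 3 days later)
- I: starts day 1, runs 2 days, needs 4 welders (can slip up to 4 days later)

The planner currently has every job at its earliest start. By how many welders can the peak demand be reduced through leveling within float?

Early-start peak: d1:13  d2:8  d3:4  d4:0  d5:0  d6:0 ⇒ 13.
Leveled (F@1, G@2, H@2, I@5): d1:5  d2:4  d3:4  d4:4  d5:4  d6:4 ⇒ 5.
Reduction 13 − 5 = 8.

8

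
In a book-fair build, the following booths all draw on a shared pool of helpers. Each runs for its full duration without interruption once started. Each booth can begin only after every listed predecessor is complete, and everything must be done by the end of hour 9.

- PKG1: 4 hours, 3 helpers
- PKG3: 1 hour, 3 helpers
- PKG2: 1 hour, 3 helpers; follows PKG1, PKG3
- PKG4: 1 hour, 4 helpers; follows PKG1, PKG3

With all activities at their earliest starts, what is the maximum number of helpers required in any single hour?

7

Early-start schedule: PKG1@1, PKG3@1, PKG2@5, PKG4@5.
Load per hour: hour 1: 6, hour 2: 3, hour 3: 3, hour 4: 3, hour 5: 7, hour 6: 0, hour 7: 0, hour 8: 0, hour 9: 0.
Peak is 7.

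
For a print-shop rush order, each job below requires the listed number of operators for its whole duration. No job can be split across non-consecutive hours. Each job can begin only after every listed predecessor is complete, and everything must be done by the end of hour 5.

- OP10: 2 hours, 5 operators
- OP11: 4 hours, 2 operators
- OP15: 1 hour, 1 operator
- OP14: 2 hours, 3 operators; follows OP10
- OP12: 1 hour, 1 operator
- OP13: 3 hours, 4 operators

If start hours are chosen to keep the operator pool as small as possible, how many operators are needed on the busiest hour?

Early-start (OP10@1, OP11@1, OP15@1, OP14@3, OP12@1, OP13@1) gives peak 13: h1:13  h2:11  h3:9  h4:5  h5:0.
Shift OP13→3.
Schedule OP10@1, OP11@1, OP15@1, OP14@3, OP12@1, OP13@3: h1:9  h2:7  h3:9  h4:9  h5:4 — peak 9.

9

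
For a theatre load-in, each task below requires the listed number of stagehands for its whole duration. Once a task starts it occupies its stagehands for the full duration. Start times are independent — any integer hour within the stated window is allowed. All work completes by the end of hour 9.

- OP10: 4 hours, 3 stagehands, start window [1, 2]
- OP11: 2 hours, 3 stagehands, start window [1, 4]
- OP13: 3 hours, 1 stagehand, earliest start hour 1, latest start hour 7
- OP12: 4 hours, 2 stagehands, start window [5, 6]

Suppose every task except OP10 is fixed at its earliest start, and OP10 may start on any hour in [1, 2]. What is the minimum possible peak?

OP10@1: h1:7  h2:7  h3:4  h4:3  h5:2  h6:2  h7:2  h8:2  h9:0 → peak 7
OP10@2: h1:4  h2:7  h3:4  h4:3  h5:5  h6:2  h7:2  h8:2  h9:0 → peak 7
Best is OP10@1, peak 7.

7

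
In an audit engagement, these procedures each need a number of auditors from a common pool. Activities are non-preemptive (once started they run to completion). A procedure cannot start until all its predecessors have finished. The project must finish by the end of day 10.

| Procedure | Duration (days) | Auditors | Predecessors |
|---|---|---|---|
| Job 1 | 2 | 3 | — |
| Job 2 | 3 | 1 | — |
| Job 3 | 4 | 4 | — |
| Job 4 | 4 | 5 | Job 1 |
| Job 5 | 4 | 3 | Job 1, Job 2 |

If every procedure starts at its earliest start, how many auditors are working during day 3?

At early start, day 3 has: Job 2, Job 3, Job 4.
Demand: 1 + 4 + 5 = 10.

10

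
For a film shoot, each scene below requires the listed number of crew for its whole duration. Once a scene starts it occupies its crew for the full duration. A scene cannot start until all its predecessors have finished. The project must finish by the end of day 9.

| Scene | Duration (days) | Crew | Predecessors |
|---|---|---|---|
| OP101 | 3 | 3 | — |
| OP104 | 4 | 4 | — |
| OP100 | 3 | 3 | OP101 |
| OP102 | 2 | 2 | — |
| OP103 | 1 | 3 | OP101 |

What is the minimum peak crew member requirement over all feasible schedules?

7

Early-start (OP101@1, OP104@1, OP100@4, OP102@1, OP103@4) gives peak 10: d1:9  d2:9  d3:7  d4:10  d5:3  d6:3  d7:0  d8:0  d9:0.
Shift OP102→5, OP103→7.
Schedule OP101@1, OP104@1, OP100@4, OP102@5, OP103@7: d1:7  d2:7  d3:7  d4:7  d5:5  d6:5  d7:3  d8:0  d9:0 — peak 7.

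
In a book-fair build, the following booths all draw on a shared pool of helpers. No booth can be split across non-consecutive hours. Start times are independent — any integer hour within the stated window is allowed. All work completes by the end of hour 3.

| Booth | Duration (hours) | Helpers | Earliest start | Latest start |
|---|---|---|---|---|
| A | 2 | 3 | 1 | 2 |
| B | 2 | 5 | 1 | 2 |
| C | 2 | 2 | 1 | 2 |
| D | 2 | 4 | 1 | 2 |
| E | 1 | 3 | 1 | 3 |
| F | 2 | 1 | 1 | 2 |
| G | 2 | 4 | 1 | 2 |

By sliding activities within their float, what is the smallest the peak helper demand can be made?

19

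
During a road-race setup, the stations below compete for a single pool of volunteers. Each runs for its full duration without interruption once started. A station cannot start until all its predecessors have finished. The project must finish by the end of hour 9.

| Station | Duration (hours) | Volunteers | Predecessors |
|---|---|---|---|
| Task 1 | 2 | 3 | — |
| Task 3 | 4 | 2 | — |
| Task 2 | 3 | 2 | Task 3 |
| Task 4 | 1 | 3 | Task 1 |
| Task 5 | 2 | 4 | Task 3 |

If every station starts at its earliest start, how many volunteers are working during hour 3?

5

At early start, hour 3 has: Task 3, Task 4.
Demand: 2 + 3 = 5.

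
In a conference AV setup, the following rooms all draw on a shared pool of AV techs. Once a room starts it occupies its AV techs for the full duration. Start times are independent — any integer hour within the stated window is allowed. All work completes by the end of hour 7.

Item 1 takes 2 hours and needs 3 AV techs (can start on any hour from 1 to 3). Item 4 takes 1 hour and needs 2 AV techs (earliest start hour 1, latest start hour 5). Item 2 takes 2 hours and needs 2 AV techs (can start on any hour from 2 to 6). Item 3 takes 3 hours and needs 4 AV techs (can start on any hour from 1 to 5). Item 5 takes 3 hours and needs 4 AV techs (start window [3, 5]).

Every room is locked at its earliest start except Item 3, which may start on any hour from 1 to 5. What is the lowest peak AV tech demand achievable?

Item 3@1: h1:9  h2:9  h3:10  h4:4  h5:4  h6:0  h7:0 → peak 10
Item 3@2: h1:5  h2:9  h3:10  h4:8  h5:4  h6:0  h7:0 → peak 10
Item 3@3: h1:5  h2:5  h3:10  h4:8  h5:8  h6:0  h7:0 → peak 10
Item 3@4: h1:5  h2:5  h3:6  h4:8  h5:8  h6:4  h7:0 → peak 8
Item 3@5: h1:5  h2:5  h3:6  h4:4  h5:8  h6:4  h7:4 → peak 8
Best is Item 3@4, peak 8.

8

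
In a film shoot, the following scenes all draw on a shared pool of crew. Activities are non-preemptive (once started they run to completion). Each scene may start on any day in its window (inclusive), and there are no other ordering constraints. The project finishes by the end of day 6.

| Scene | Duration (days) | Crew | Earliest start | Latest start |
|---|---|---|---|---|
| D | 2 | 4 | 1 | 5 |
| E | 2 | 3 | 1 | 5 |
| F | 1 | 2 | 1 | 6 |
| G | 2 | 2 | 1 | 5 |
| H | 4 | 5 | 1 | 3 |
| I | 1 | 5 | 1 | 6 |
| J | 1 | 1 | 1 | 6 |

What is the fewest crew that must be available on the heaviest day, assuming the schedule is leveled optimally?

9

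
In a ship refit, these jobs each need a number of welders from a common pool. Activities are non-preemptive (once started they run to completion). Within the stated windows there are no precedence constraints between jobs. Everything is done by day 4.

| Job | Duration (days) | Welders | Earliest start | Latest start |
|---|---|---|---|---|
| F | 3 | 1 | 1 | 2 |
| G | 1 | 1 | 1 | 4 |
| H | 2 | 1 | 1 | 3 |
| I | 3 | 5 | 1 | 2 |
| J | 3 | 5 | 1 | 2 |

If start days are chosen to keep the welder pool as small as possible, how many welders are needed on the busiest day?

Early-start (F@1, G@1, H@1, I@1, J@1) gives peak 13: d1:13  d2:12  d3:11  d4:0.
Shift J→2.
Schedule F@1, G@1, H@1, I@1, J@2: d1:8  d2:12  d3:11  d4:5 — peak 12.

12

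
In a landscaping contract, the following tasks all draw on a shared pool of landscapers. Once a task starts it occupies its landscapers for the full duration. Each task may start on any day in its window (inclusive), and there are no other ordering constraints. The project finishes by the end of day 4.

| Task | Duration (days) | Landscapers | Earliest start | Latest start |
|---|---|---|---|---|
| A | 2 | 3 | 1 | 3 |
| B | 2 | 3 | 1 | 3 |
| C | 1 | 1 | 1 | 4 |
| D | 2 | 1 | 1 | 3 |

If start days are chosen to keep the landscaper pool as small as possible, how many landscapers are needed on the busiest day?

4

Early-start (A@1, B@1, C@1, D@1) gives peak 8: d1:8  d2:7  d3:0  d4:0.
Shift B→3, D→2.
Schedule A@1, B@3, C@1, D@2: d1:4  d2:4  d3:4  d4:3 — peak 4.
Total landscaper-days = 15 over 4 days ⇒ peak ≥ ⌈15/4⌉ = 4, so 4 is optimal.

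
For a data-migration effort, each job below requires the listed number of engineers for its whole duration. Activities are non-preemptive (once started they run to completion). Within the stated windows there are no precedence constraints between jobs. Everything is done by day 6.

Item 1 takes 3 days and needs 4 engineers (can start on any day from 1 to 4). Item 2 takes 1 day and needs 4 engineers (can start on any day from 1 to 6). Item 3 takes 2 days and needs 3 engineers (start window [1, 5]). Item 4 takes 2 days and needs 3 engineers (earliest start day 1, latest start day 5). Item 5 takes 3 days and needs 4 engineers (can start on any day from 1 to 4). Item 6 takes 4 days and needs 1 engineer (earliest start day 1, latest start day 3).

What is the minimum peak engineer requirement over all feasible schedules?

Early-start (Item 1@1, Item 2@1, Item 3@1, Item 4@1, Item 5@1, Item 6@1) gives peak 19: d1:19  d2:15  d3:9  d4:1  d5:0  d6:0.
Shift Item 3→2, Item 4→4, Item 5→4, Item 6→2.
Schedule Item 1@1, Item 2@1, Item 3@2, Item 4@4, Item 5@4, Item 6@2: d1:8  d2:8  d3:8  d4:8  d5:8  d6:4 — peak 8.
Total engineer-days = 44 over 6 days ⇒ peak ≥ ⌈44/6⌉ = 8, so 8 is optimal.

8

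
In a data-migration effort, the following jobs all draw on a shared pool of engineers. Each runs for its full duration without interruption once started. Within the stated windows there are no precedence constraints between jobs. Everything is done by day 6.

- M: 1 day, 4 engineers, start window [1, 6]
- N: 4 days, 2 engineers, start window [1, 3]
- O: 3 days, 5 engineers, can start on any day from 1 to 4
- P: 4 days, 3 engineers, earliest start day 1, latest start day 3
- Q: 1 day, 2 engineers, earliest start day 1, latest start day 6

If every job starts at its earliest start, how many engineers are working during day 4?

5

At early start, day 4 has: N, P.
Demand: 2 + 3 = 5.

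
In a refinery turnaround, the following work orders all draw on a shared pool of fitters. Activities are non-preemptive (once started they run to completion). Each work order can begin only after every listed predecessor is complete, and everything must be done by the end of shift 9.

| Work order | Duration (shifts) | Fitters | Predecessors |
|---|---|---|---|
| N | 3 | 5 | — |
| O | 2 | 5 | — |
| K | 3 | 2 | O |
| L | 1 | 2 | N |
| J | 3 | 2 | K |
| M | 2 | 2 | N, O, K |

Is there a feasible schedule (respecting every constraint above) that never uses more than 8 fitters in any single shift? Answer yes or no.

Schedule N@3, O@1, K@3, L@6, J@6, M@6: s1:5  s2:5  s3:7  s4:7  s5:7  s6:6  s7:4  s8:2  s9:0 — peak 7 ≤ 8.

yes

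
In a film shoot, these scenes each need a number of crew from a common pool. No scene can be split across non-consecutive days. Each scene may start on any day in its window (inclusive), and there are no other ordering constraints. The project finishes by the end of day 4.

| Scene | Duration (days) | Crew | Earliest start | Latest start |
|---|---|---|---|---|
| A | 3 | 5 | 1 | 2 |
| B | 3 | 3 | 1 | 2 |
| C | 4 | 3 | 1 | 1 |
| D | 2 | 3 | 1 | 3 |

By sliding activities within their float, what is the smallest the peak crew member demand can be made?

14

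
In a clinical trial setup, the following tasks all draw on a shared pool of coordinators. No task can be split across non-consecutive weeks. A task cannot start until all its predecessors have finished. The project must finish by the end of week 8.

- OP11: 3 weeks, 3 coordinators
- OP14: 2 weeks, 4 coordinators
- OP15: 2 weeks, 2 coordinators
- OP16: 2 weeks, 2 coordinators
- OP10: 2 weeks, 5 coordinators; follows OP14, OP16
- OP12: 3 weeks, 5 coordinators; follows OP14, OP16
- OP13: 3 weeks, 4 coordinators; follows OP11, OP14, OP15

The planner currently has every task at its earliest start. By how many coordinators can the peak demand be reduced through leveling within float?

Early-start peak: w1:11  w2:11  w3:13  w4:14  w5:9  w6:4  w7:0  w8:0 ⇒ 14.
Leveled (OP11@1, OP14@1, OP15@3, OP16@1, OP10@4, OP12@6, OP13@5): w1:9  w2:9  w3:5  w4:7  w5:9  w6:9  w7:9  w8:5 ⇒ 9.
Reduction 14 − 9 = 5.

5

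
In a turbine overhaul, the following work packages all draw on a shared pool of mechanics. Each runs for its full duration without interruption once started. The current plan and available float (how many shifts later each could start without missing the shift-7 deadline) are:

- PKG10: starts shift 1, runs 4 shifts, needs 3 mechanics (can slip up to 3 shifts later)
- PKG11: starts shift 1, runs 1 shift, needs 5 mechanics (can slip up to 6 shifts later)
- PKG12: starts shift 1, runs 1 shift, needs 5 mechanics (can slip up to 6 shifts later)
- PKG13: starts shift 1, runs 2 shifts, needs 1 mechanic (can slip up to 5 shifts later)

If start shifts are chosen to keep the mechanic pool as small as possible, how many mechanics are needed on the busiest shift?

Early-start (PKG10@1, PKG11@1, PKG12@1, PKG13@1) gives peak 14: s1:14  s2:4  s3:3  s4:3  s5:0  s6:0  s7:0.
Shift PKG11→5, PKG12→6.
Schedule PKG10@1, PKG11@5, PKG12@6, PKG13@1: s1:4  s2:4  s3:3  s4:3  s5:5  s6:5  s7:0 — peak 5.

5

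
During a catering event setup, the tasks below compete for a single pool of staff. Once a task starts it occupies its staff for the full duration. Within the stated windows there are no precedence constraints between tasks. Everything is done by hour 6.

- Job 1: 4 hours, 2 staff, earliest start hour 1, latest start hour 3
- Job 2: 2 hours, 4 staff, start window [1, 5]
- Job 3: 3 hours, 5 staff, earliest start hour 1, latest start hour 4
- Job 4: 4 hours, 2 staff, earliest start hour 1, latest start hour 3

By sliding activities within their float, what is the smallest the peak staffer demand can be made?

Early-start (Job 1@1, Job 2@1, Job 3@1, Job 4@1) gives peak 13: h1:13  h2:13  h3:9  h4:4  h5:0  h6:0.
Shift Job 3→3.
Schedule Job 1@1, Job 2@1, Job 3@3, Job 4@1: h1:8  h2:8  h3:9  h4:9  h5:5  h6:0 — peak 9.

9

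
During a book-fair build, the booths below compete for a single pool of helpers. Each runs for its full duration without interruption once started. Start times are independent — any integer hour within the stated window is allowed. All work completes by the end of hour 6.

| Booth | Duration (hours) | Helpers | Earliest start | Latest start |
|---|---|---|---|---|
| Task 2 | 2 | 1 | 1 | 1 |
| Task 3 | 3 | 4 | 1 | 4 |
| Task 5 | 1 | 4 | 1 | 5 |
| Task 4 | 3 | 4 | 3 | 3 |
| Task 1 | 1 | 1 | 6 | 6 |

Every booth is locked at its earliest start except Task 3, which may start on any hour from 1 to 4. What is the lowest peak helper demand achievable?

8

Task 3@1: h1:9  h2:5  h3:8  h4:4  h5:4  h6:1 → peak 9
Task 3@2: h1:5  h2:5  h3:8  h4:8  h5:4  h6:1 → peak 8
Task 3@3: h1:5  h2:1  h3:8  h4:8  h5:8  h6:1 → peak 8
Task 3@4: h1:5  h2:1  h3:4  h4:8  h5:8  h6:5 → peak 8
Best is Task 3@2, peak 8.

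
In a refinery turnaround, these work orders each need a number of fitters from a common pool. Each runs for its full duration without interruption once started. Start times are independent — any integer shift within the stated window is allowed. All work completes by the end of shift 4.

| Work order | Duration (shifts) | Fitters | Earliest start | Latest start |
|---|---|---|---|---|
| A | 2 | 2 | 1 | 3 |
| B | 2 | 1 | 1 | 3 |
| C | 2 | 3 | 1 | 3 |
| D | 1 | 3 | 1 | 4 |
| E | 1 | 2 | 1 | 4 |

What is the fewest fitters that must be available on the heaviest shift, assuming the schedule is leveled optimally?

Early-start (A@1, B@1, C@1, D@1, E@1) gives peak 11: s1:11  s2:6  s3:0  s4:0.
Shift B→2, C→3, E→2.
Schedule A@1, B@2, C@3, D@1, E@2: s1:5  s2:5  s3:4  s4:3 — peak 5.
Total fitter-shifts = 17 over 4 shifts ⇒ peak ≥ ⌈17/4⌉ = 5, so 5 is optimal.

5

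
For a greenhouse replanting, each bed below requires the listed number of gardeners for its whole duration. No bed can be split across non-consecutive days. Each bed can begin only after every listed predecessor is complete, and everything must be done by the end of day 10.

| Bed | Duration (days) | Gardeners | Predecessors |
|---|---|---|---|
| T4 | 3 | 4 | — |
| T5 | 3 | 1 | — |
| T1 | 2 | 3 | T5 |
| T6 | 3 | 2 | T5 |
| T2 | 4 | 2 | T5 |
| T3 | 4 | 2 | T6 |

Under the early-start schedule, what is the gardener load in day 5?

At early start, day 5 has: T1, T6, T2.
Demand: 3 + 2 + 2 = 7.

7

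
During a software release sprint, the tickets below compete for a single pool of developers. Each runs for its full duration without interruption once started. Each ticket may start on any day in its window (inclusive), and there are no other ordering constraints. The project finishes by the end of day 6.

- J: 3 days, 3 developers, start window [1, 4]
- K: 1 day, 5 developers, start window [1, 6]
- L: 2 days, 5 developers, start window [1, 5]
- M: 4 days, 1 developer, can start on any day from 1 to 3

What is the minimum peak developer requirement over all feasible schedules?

Early-start (J@1, K@1, L@1, M@1) gives peak 14: d1:14  d2:9  d3:4  d4:1  d5:0  d6:0.
Shift K→4, L→5.
Schedule J@1, K@4, L@5, M@1: d1:4  d2:4  d3:4  d4:6  d5:5  d6:5 — peak 6.

6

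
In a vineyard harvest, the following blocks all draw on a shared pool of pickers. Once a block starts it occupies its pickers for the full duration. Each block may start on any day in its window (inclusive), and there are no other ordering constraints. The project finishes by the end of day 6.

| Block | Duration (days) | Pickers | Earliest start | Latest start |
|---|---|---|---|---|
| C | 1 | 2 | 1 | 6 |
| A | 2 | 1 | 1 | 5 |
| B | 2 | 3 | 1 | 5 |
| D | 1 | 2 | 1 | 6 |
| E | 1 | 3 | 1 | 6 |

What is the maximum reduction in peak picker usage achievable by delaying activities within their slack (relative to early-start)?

8

Early-start peak: d1:11  d2:4  d3:0  d4:0  d5:0  d6:0 ⇒ 11.
Leveled (C@1, A@1, B@3, D@2, E@5): d1:3  d2:3  d3:3  d4:3  d5:3  d6:0 ⇒ 3.
Reduction 11 − 3 = 8.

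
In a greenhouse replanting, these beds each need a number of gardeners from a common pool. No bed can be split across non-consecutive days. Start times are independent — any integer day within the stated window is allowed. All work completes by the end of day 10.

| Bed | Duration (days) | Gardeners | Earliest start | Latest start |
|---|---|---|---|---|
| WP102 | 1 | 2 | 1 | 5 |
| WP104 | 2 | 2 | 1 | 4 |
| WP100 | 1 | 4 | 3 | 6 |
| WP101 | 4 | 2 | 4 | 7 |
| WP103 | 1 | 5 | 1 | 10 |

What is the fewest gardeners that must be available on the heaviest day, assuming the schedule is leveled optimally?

5

Early-start (WP102@1, WP104@1, WP100@3, WP101@4, WP103@1) gives peak 9: d1:9  d2:2  d3:4  d4:2  d5:2  d6:2  d7:2  d8:0  d9:0  d10:0.
Shift WP103→8.
Schedule WP102@1, WP104@1, WP100@3, WP101@4, WP103@8: d1:4  d2:2  d3:4  d4:2  d5:2  d6:2  d7:2  d8:5  d9:0  d10:0 — peak 5.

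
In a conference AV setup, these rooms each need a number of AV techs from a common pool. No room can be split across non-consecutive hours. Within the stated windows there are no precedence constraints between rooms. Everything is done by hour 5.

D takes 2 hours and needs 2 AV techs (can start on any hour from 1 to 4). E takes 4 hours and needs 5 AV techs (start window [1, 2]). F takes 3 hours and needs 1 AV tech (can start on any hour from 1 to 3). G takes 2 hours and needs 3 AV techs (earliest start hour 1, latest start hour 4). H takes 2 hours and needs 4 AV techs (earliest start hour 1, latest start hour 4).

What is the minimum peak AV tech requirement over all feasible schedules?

10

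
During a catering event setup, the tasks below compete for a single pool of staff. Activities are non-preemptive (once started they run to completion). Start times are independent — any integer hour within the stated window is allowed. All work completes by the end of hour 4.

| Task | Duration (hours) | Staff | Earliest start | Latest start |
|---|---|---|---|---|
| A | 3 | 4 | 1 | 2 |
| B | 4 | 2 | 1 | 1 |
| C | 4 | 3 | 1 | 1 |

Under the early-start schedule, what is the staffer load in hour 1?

At early start, hour 1 has: A, B, C.
Demand: 4 + 2 + 3 = 9.

9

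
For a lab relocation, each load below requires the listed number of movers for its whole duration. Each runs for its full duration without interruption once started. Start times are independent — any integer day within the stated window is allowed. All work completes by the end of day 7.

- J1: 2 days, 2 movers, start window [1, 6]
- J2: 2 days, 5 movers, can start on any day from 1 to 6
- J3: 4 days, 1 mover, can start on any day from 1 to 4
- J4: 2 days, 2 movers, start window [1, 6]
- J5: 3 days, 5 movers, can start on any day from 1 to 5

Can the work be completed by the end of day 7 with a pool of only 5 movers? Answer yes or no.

Total mover-days = 37; over 7 days the average is 37/7 > 5, so some day must exceed 5.

no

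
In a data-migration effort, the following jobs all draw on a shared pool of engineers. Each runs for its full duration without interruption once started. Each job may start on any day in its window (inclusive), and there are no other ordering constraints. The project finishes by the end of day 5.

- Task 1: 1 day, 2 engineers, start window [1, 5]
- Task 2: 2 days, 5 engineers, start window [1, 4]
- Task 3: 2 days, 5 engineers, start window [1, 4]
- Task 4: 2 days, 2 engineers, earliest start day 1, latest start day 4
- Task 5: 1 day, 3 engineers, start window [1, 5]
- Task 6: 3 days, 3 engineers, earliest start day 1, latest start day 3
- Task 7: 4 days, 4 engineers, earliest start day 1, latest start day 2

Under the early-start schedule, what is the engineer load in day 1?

At early start, day 1 has: Task 1, Task 2, Task 3, Task 4, Task 5, Task 6, Task 7.
Demand: 2 + 5 + 5 + 2 + 3 + 3 + 4 = 24.

24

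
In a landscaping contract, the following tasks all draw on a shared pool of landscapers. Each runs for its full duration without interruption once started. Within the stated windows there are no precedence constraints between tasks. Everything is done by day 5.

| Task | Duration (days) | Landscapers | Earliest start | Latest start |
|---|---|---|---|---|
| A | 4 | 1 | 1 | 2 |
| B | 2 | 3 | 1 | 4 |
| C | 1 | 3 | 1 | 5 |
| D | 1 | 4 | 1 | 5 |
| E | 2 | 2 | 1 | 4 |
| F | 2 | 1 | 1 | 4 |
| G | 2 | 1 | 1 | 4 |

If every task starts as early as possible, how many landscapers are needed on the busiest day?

15

Early-start schedule: A@1, B@1, C@1, D@1, E@1, F@1, G@1.
Load per day: day 1: 15, day 2: 8, day 3: 1, day 4: 1, day 5: 0.
Peak is 15.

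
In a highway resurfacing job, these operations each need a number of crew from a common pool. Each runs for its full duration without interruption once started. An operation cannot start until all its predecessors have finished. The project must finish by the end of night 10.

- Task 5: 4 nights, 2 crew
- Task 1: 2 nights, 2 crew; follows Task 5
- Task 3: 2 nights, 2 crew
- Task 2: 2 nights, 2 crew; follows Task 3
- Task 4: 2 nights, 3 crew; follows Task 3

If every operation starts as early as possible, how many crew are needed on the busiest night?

Early-start schedule: Task 5@1, Task 1@5, Task 3@1, Task 2@3, Task 4@3.
Load per night: night 1: 4, night 2: 4, night 3: 7, night 4: 7, night 5: 2, night 6: 2, night 7: 0, night 8: 0, night 9: 0, night 10: 0.
Peak is 7.

7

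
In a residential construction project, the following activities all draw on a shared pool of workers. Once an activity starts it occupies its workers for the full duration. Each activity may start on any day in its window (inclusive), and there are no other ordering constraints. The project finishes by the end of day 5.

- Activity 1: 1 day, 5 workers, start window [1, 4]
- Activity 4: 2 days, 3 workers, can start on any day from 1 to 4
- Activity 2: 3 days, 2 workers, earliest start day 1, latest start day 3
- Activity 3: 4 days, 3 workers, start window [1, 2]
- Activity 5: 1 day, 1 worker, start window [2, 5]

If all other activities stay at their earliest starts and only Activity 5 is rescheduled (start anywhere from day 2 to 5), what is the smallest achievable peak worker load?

13

Activity 5@2: d1:13  d2:9  d3:5  d4:3  d5:0 → peak 13
Activity 5@3: d1:13  d2:8  d3:6  d4:3  d5:0 → peak 13
Activity 5@4: d1:13  d2:8  d3:5  d4:4  d5:0 → peak 13
Activity 5@5: d1:13  d2:8  d3:5  d4:3  d5:1 → peak 13
Best is Activity 5@2, peak 13.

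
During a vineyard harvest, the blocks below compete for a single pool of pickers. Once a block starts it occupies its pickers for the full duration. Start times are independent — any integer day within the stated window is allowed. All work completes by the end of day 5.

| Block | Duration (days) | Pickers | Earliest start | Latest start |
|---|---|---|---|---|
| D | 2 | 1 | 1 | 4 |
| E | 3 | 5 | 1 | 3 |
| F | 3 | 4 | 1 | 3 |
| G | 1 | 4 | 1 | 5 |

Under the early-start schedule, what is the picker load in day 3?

At early start, day 3 has: E, F.
Demand: 5 + 4 = 9.

9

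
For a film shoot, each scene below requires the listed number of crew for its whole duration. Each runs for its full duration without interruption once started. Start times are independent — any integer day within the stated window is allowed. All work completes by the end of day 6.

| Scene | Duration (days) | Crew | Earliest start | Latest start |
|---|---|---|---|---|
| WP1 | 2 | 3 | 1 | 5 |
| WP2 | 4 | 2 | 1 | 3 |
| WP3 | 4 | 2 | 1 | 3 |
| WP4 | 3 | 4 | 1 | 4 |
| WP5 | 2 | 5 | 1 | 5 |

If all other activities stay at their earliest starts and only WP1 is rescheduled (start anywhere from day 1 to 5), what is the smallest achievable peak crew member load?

13

WP1@1: d1:16  d2:16  d3:8  d4:4  d5:0  d6:0 → peak 16
WP1@2: d1:13  d2:16  d3:11  d4:4  d5:0  d6:0 → peak 16
WP1@3: d1:13  d2:13  d3:11  d4:7  d5:0  d6:0 → peak 13
WP1@4: d1:13  d2:13  d3:8  d4:7  d5:3  d6:0 → peak 13
WP1@5: d1:13  d2:13  d3:8  d4:4  d5:3  d6:3 → peak 13
Best is WP1@3, peak 13.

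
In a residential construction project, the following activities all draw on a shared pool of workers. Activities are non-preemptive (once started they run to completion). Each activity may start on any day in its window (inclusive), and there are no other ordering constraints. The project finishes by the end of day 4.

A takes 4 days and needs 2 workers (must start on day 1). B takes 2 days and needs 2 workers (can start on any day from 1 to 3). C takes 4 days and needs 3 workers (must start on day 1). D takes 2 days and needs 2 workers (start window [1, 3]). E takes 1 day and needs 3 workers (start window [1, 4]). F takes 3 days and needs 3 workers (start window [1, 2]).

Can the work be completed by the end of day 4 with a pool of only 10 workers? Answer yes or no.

yes

Schedule A@1, B@1, C@1, D@3, E@1, F@2: d1:10  d2:10  d3:10  d4:10 — peak 10 ≤ 10.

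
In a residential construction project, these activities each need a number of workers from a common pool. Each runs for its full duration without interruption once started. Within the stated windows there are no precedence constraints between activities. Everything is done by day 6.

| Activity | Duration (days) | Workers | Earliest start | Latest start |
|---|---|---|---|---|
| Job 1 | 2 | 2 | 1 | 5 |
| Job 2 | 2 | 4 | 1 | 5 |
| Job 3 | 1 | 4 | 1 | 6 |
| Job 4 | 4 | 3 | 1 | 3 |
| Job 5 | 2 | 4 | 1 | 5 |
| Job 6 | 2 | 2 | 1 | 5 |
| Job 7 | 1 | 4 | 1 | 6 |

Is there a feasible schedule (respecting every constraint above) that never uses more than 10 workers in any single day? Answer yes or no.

yes

Schedule Job 1@1, Job 2@1, Job 3@3, Job 4@3, Job 5@4, Job 6@1, Job 7@6: d1:8  d2:8  d3:7  d4:7  d5:7  d6:7 — peak 8 ≤ 10.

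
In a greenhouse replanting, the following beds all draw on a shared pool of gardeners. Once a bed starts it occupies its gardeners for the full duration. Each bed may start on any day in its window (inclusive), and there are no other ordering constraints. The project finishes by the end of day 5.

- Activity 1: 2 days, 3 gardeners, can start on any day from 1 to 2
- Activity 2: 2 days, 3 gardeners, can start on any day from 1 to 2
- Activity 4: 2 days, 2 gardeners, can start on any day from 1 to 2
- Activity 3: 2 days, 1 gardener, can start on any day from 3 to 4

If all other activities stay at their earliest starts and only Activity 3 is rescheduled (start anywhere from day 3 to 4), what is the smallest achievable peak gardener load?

Activity 3@3: d1:8  d2:8  d3:1  d4:1  d5:0 → peak 8
Activity 3@4: d1:8  d2:8  d3:0  d4:1  d5:1 → peak 8
Best is Activity 3@3, peak 8.

8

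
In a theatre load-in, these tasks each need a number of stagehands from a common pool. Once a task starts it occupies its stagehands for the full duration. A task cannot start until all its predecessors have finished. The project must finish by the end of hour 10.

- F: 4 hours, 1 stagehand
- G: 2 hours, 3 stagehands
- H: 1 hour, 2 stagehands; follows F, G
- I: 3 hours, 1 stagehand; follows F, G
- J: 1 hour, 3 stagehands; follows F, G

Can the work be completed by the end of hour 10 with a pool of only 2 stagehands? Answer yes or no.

no

The minimum achievable peak is 3; 2 < 3, so no feasible schedule stays within the cap.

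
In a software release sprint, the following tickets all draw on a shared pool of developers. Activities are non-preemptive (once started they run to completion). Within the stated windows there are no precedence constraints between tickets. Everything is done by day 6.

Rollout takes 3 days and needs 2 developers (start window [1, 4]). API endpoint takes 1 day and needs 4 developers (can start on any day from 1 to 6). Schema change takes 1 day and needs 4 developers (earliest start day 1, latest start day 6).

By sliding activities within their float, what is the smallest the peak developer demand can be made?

4

Early-start (Rollout@1, API endpoint@1, Schema change@1) gives peak 10: d1:10  d2:2  d3:2  d4:0  d5:0  d6:0.
Shift API endpoint→4, Schema change→5.
Schedule Rollout@1, API endpoint@4, Schema change@5: d1:2  d2:2  d3:2  d4:4  d5:4  d6:0 — peak 4.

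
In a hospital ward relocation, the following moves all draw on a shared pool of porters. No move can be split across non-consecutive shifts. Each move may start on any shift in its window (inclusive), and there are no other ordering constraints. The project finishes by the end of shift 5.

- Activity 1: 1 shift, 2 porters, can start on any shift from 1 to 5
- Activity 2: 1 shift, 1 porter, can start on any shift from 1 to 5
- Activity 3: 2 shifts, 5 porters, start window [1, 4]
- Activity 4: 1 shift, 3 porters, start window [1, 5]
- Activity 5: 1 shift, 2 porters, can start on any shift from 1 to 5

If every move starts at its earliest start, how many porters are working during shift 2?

At early start, shift 2 has: Activity 3.
Demand: 5 = 5.

5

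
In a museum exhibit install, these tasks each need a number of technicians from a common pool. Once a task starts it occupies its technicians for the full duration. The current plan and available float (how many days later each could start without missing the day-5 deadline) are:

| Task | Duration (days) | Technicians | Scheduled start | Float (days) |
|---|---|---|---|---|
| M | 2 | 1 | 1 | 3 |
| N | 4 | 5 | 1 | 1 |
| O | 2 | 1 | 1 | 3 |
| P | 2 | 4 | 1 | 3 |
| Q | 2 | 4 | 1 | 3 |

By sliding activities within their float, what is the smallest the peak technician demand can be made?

Early-start (M@1, N@1, O@1, P@1, Q@1) gives peak 15: d1:15  d2:15  d3:5  d4:5  d5:0.
Shift O→3, Q→3.
Schedule M@1, N@1, O@3, P@1, Q@3: d1:10  d2:10  d3:10  d4:10  d5:0 — peak 10.

10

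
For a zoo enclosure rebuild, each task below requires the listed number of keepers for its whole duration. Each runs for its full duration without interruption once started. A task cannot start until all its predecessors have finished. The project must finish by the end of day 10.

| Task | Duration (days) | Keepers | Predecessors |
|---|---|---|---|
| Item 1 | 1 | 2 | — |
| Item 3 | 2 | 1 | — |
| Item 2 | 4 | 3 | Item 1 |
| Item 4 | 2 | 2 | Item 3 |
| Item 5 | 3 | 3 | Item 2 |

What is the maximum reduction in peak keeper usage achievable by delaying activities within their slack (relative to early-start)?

1

Early-start peak: d1:3  d2:4  d3:5  d4:5  d5:3  d6:3  d7:3  d8:3  d9:0  d10:0 ⇒ 5.
Leveled (Item 1@1, Item 3@1, Item 2@2, Item 4@6, Item 5@8): d1:3  d2:4  d3:3  d4:3  d5:3  d6:2  d7:2  d8:3  d9:3  d10:3 ⇒ 4.
Reduction 5 − 4 = 1.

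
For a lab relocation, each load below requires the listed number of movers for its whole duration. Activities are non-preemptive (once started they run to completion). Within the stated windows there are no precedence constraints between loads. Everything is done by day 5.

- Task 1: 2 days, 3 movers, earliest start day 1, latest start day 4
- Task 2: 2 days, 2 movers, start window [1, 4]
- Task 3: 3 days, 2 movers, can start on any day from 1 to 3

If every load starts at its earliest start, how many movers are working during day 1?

7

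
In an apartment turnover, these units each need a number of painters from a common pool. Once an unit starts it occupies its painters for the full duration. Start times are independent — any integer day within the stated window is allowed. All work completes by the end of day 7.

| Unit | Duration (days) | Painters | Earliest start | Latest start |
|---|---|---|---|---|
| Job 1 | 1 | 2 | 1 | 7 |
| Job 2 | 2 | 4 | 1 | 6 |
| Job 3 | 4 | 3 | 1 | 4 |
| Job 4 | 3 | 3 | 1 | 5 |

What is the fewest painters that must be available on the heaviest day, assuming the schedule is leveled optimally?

6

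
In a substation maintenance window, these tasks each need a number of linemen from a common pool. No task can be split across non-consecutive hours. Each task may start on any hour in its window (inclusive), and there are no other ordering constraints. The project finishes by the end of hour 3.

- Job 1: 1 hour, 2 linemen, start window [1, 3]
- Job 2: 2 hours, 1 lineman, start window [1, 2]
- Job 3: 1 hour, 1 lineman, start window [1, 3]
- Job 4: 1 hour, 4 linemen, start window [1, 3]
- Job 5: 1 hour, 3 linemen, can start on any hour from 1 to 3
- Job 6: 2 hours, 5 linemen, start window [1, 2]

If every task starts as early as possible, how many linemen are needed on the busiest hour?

16

Early-start schedule: Job 1@1, Job 2@1, Job 3@1, Job 4@1, Job 5@1, Job 6@1.
Load per hour: hour 1: 16, hour 2: 6, hour 3: 0.
Peak is 16.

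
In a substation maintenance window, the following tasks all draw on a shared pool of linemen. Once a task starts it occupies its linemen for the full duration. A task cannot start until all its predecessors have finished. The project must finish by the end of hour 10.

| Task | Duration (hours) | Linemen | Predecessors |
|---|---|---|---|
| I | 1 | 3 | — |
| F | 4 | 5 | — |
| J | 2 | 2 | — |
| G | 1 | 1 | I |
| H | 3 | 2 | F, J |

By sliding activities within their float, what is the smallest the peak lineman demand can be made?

Early-start (I@1, F@1, J@1, G@2, H@5) gives peak 10: h1:10  h2:8  h3:5  h4:5  h5:2  h6:2  h7:2  h8:0  h9:0  h10:0.
Shift F→2, J→6, G→6, H→8.
Schedule I@1, F@2, J@6, G@6, H@8: h1:3  h2:5  h3:5  h4:5  h5:5  h6:3  h7:2  h8:2  h9:2  h10:2 — peak 5.

5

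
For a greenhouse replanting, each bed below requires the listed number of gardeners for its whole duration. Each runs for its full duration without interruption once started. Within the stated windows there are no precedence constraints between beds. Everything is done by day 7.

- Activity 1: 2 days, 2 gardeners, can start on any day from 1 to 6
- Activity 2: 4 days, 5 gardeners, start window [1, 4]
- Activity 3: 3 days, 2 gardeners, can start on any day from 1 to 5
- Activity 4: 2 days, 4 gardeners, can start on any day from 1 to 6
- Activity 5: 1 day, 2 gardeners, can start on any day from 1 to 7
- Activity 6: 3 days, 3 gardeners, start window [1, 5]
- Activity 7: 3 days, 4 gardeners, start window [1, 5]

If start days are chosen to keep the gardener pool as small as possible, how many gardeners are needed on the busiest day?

Early-start (Activity 1@1, Activity 2@1, Activity 3@1, Activity 4@1, Activity 5@1, Activity 6@1, Activity 7@1) gives peak 22: d1:22  d2:20  d3:14  d4:5  d5:0  d6:0  d7:0.
Shift Activity 3→5, Activity 4→3, Activity 6→5, Activity 7→5.
Schedule Activity 1@1, Activity 2@1, Activity 3@5, Activity 4@3, Activity 5@1, Activity 6@5, Activity 7@5: d1:9  d2:7  d3:9  d4:9  d5:9  d6:9  d7:9 — peak 9.
Total gardener-days = 61 over 7 days ⇒ peak ≥ ⌈61/7⌉ = 9, so 9 is optimal.

9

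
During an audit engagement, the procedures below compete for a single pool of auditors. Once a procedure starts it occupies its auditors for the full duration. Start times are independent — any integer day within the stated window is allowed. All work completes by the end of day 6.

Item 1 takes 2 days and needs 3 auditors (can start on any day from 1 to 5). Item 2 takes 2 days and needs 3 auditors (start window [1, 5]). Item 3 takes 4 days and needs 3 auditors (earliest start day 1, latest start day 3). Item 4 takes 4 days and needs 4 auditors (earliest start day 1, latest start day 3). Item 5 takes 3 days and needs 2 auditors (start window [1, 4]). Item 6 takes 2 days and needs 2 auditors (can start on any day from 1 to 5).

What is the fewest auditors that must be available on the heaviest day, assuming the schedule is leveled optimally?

Early-start (Item 1@1, Item 2@1, Item 3@1, Item 4@1, Item 5@1, Item 6@1) gives peak 17: d1:17  d2:17  d3:9  d4:7  d5:0  d6:0.
Shift Item 4→3, Item 5→3, Item 6→5.
Schedule Item 1@1, Item 2@1, Item 3@1, Item 4@3, Item 5@3, Item 6@5: d1:9  d2:9  d3:9  d4:9  d5:8  d6:6 — peak 9.
Total auditor-days = 50 over 6 days ⇒ peak ≥ ⌈50/6⌉ = 9, so 9 is optimal.

9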